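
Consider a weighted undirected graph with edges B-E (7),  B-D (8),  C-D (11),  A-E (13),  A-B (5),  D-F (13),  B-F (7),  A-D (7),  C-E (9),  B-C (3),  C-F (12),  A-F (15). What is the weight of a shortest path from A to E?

12

Comparing a few candidate routes:
A→E: 13
A→B→E: 5 + 7 = 12
A→B→C→E: 5 + 3 + 9 = 17
A→D→B→E: 7 + 8 + 7 = 22
The minimum is 12.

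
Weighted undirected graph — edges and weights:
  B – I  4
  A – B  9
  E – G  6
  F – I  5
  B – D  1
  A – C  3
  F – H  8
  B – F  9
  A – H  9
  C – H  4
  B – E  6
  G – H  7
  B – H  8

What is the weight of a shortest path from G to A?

Some routes from G to A:
G -> H -> B -> A: 7 + 8 + 9 = 24
G -> E -> B -> H -> A: 6 + 6 + 8 + 9 = 29
G -> E -> B -> A: 6 + 6 + 9 = 21
G -> H -> A: 7 + 9 = 16
G -> H -> C -> A: 7 + 4 + 3 = 14
G -> E -> B -> H -> C -> A: 6 + 6 + 8 + 4 + 3 = 27
Best route has total 14.

14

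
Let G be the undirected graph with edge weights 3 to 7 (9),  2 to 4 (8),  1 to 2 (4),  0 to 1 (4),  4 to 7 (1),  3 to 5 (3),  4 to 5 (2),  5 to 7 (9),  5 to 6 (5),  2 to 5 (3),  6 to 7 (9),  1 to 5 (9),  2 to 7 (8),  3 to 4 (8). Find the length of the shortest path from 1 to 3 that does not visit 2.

Some routes from 1 to 3 avoiding 2:
1→5→7→4→3: 9 + 9 + 1 + 8 = 27
1→5→4→7→3: 9 + 2 + 1 + 9 = 21
1→5→4→3: 9 + 2 + 8 = 19
1→5→7→3: 9 + 9 + 9 = 27
1→5→3: 9 + 3 = 12
Best route has total 12.

12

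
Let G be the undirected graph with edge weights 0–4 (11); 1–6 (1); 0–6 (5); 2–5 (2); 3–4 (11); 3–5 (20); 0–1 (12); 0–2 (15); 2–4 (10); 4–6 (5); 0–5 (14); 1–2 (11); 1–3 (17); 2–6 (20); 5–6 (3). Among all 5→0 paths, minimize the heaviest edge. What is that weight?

5

Comparing a few candidate routes:
5 - 6 - 0: max(3, 5) = 5
5 - 2 - 4 - 6 - 0: max(2, 10, 5, 5) = 10
5 - 6 - 1 - 2 - 4 - 0: max(3, 1, 11, 10, 11) = 11
5 - 6 - 4 - 0: max(3, 5, 11) = 11
The minimum achievable maximum is 5.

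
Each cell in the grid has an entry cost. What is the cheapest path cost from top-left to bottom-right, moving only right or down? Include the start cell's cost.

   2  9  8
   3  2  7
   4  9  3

17

Best path: (0,0) -> (1,0) -> (1,1) -> (1,2) -> (2,2)
Cost: 2 + 3 + 2 + 7 + 3 = 17
For comparison, the top-then-right route costs 29.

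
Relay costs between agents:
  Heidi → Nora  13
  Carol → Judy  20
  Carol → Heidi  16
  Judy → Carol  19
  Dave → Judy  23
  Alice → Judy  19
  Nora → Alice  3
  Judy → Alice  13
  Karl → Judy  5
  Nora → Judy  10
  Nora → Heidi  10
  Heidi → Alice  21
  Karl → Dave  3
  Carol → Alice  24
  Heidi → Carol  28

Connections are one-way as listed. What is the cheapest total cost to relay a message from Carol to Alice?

24

Candidate routes:
Carol-Judy-Alice: 20 + 13 = 33
Carol-Heidi-Nora-Judy-Alice: 16 + 13 + 10 + 13 = 52
Carol-Heidi-Nora-Alice: 16 + 13 + 3 = 32
Carol-Heidi-Alice: 16 + 21 = 37
Carol-Alice: 24
The minimum is 24.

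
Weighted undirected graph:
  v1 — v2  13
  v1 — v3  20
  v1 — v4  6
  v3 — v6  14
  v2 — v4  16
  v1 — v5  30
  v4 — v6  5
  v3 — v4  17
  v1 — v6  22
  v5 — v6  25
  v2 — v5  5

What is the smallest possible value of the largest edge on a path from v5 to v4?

Some routes from v5 to v4:
v5 - v2 - v1 - v6 - v4: max(5, 13, 22, 5) = 22
v5 - v2 - v1 - v4: max(5, 13, 6) = 13
v5 - v2 - v4: max(5, 16) = 16
v5 - v2 - v1 - v3 - v4: max(5, 13, 20, 17) = 20
v5 - v2 - v1 - v3 - v6 - v4: max(5, 13, 20, 14, 5) = 20
v5 - v2 - v1 - v6 - v3 - v4: max(5, 13, 22, 14, 17) = 22
Best route has worst link 13.

13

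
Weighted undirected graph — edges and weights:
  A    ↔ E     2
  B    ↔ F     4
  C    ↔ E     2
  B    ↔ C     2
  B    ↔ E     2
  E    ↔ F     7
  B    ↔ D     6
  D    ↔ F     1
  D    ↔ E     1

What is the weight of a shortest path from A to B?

Checking several routes:
A -> E -> D -> F -> B: 2 + 1 + 1 + 4 = 8
A -> E -> D -> B: 2 + 1 + 6 = 9
A -> E -> C -> B: 2 + 2 + 2 = 6
A -> E -> B: 2 + 2 = 4
The minimum is 4.

4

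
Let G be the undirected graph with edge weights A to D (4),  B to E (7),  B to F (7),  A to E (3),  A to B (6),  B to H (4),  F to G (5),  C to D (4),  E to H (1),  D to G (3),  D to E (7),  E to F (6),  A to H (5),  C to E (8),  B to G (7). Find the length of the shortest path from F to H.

A few of the F→H routes:
F→E→A→H: 6 + 3 + 5 = 14
F→E→H: 6 + 1 = 7
F→B→E→H: 7 + 7 + 1 = 15
F→B→H: 7 + 4 = 11
The minimum is 7.

7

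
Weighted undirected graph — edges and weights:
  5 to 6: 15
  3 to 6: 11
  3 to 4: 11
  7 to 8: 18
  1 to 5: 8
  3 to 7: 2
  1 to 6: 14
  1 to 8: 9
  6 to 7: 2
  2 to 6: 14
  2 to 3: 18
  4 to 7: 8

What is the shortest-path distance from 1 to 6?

14

Checking several routes:
1 - 8 - 7 - 6: 9 + 18 + 2 = 29
1 - 8 - 7 - 3 - 6: 9 + 18 + 2 + 11 = 40
1 - 5 - 6: 8 + 15 = 23
1 - 6: 14
Best route has total 14.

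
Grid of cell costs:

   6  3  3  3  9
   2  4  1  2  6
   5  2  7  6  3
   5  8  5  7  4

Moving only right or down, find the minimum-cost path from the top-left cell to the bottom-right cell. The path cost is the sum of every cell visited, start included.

28

One optimal route is r0c0 → r0c1 → r0c2 → r1c2 → r1c3 → r1c4 → r2c4 → r3c4.
Its cost is 6 + 3 + 3 + 1 + 2 + 6 + 3 + 4 = 28.
(Top row then right column would cost 37.)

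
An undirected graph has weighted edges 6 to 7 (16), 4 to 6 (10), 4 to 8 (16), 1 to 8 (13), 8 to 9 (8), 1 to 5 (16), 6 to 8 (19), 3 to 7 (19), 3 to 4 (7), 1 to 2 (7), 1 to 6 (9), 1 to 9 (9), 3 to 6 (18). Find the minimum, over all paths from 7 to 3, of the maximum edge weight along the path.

A few of the 7→3 routes:
7 → 6 → 8 → 4 → 3: max(16, 19, 16, 7) = 19
7 → 6 → 1 → 9 → 8 → 4 → 3: max(16, 9, 9, 8, 16, 7) = 16
7 → 6 → 3: max(16, 18) = 18
7 → 6 → 1 → 8 → 4 → 3: max(16, 9, 13, 16, 7) = 16
7 → 6 → 4 → 3: max(16, 10, 7) = 16
Best route has worst link 16.

16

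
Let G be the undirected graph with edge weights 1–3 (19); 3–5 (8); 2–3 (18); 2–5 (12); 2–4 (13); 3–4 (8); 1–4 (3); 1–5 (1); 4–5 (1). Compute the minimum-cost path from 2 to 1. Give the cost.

Some routes from 2 to 1:
2 → 4 → 1: 13 + 3 = 16
2 → 3 → 5 → 1: 18 + 8 + 1 = 27
2 → 3 → 4 → 5 → 1: 18 + 8 + 1 + 1 = 28
2 → 5 → 1: 12 + 1 = 13
2 → 5 → 4 → 1: 12 + 1 + 3 = 16
2 → 4 → 5 → 1: 13 + 1 + 1 = 15
Best route has total 13.

13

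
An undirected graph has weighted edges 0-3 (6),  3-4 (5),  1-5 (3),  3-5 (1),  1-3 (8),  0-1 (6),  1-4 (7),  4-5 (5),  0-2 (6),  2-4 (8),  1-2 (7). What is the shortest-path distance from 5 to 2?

Comparing a few candidate routes:
5→3→0→2: 1 + 6 + 6 = 13
5→1→2: 3 + 7 = 10
5→4→2: 5 + 8 = 13
The minimum is 10.

10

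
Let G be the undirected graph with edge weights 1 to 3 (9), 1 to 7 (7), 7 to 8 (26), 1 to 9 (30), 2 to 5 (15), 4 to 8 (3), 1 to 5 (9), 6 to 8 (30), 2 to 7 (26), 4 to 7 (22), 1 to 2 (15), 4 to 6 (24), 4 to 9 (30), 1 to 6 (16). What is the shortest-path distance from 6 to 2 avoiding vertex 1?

72

Paths from 6 to 2 avoiding 1:
6-4-8-7-2: 24 + 3 + 26 + 26 = 79
6-8-7-2: 30 + 26 + 26 = 82
6-4-7-2: 24 + 22 + 26 = 72
6-8-4-7-2: 30 + 3 + 22 + 26 = 81
The minimum is 72.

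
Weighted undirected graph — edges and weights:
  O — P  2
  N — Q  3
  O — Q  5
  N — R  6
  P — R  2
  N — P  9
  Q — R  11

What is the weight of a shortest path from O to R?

Checking several routes:
O-P-R: 2 + 2 = 4
O-Q-R: 5 + 11 = 16
O-P-N-R: 2 + 9 + 6 = 17
O-Q-N-P-R: 5 + 3 + 9 + 2 = 19
O-Q-N-R: 5 + 3 + 6 = 14
Best route has total 4.

4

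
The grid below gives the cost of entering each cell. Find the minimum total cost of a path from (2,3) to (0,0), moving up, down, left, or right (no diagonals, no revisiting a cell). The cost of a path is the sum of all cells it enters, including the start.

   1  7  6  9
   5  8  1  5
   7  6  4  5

Cheapest: r2c3 r2c2 r1c2 r0c2 r0c1 r0c0
  5 + 4 + 1 + 6 + 7 + 1 = 24

24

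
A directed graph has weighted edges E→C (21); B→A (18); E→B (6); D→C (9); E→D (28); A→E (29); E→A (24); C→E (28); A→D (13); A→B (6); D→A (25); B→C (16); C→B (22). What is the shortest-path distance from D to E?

Comparing a few candidate routes:
D -> A -> E: 25 + 29 = 54
D -> A -> B -> C -> E: 25 + 6 + 16 + 28 = 75
D -> C -> E: 9 + 28 = 37
Best route has total 37.

37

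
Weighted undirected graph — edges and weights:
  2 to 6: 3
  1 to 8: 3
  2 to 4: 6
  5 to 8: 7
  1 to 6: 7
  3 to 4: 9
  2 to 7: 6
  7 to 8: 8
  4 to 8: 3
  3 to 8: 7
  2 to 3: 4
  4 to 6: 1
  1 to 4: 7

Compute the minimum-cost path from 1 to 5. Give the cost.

A few of the 1→5 routes:
1→6→2→3→8→5: 7 + 3 + 4 + 7 + 7 = 28
1→6→4→8→5: 7 + 1 + 3 + 7 = 18
1→6→2→4→8→5: 7 + 3 + 6 + 3 + 7 = 26
1→8→5: 3 + 7 = 10
1→4→8→5: 7 + 3 + 7 = 17
The minimum is 10.

10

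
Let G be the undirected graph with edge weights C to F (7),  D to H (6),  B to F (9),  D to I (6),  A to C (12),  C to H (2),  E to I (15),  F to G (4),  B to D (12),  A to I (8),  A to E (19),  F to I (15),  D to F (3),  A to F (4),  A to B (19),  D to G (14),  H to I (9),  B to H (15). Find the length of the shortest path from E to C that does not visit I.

Checking several routes:
E -> A -> C: 19 + 12 = 31
E -> A -> F -> B -> H -> C: 19 + 4 + 9 + 15 + 2 = 49
E -> A -> F -> B -> D -> H -> C: 19 + 4 + 9 + 12 + 6 + 2 = 52
E -> A -> F -> D -> H -> C: 19 + 4 + 3 + 6 + 2 = 34
E -> A -> F -> C: 19 + 4 + 7 = 30
E -> A -> F -> G -> D -> H -> C: 19 + 4 + 4 + 14 + 6 + 2 = 49
The minimum is 30.

30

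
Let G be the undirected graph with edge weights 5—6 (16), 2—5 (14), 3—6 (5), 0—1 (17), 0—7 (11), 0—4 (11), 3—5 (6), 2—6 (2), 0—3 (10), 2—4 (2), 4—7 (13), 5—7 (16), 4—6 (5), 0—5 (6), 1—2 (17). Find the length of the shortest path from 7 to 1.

Comparing a few candidate routes:
7→4→0→1: 13 + 11 + 17 = 41
7→0→4→2→1: 11 + 11 + 2 + 17 = 41
7→0→1: 11 + 17 = 28
7→5→0→1: 16 + 6 + 17 = 39
7→4→6→2→1: 13 + 5 + 2 + 17 = 37
7→4→2→1: 13 + 2 + 17 = 32
Shortest: 28.

28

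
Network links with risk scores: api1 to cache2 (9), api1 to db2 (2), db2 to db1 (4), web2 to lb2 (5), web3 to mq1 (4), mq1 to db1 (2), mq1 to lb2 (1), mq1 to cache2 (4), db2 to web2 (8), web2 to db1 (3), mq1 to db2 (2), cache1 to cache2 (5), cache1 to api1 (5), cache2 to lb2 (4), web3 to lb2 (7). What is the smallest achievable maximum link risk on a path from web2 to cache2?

4

Some routes from web2 to cache2:
web2-db1-db2-mq1-cache2: max(3, 4, 2, 4) = 4
web2-db1-mq1-cache2: max(3, 2, 4) = 4
web2-lb2-mq1-db2-api1-cache1-cache2: max(5, 1, 2, 2, 5, 5) = 5
web2-db1-mq1-lb2-cache2: max(3, 2, 1, 4) = 4
web2-db1-db2-mq1-lb2-cache2: max(3, 4, 2, 1, 4) = 4
web2-lb2-mq1-cache2: max(5, 1, 4) = 5
Best route has worst link 4.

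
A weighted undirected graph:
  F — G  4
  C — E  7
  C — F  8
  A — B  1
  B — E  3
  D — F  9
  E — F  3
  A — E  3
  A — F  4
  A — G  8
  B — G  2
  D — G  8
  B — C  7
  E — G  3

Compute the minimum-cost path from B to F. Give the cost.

5

A few of the B→F routes:
B -> G -> F: 2 + 4 = 6
B -> A -> F: 1 + 4 = 5
B -> A -> E -> F: 1 + 3 + 3 = 7
B -> E -> F: 3 + 3 = 6
Best route has total 5.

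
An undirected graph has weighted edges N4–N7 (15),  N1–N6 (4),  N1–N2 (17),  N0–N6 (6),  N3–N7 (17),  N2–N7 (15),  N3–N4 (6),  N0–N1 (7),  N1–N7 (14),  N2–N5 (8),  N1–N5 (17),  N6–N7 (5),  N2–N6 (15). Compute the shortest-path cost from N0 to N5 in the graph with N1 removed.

29

Routes from N0 to N5 avoiding N1:
N0-N6-N7-N2-N5: 6 + 5 + 15 + 8 = 34
N0-N6-N2-N5: 6 + 15 + 8 = 29
The minimum is 29.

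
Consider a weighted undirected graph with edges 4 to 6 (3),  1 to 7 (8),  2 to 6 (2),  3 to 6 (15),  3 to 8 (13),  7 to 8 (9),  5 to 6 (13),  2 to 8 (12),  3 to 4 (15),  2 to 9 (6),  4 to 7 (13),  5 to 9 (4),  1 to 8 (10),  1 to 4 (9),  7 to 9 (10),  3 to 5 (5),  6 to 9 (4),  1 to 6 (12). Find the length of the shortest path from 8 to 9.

18

Comparing a few candidate routes:
8 - 1 - 6 - 9: 10 + 12 + 4 = 26
8 - 2 - 6 - 9: 12 + 2 + 4 = 18
8 - 7 - 9: 9 + 10 = 19
8 - 1 - 4 - 6 - 9: 10 + 9 + 3 + 4 = 26
8 - 2 - 9: 12 + 6 = 18
8 - 3 - 5 - 9: 13 + 5 + 4 = 22
The minimum is 18.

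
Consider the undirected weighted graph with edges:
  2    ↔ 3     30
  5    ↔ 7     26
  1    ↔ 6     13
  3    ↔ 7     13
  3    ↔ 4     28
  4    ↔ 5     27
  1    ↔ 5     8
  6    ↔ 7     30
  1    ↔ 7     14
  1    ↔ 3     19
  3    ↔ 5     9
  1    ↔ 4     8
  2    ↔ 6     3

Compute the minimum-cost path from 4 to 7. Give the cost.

Comparing a few candidate routes:
4→3→7: 28 + 13 = 41
4→1→3→7: 8 + 19 + 13 = 40
4→1→5→7: 8 + 8 + 26 = 42
4→1→5→3→7: 8 + 8 + 9 + 13 = 38
4→1→7: 8 + 14 = 22
The minimum is 22.

22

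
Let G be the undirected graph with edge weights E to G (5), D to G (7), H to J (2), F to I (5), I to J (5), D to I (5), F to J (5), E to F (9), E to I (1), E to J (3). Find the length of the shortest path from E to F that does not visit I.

Paths from E to F avoiding I:
E→F: 9
E→J→F: 3 + 5 = 8
Shortest: 8.

8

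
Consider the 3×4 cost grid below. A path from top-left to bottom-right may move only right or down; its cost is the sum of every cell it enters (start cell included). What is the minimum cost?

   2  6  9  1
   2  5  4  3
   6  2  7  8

24

Path r0c0 → r1c0 → r1c1 → r1c2 → r1c3 → r2c3: 2 + 2 + 5 + 4 + 3 + 8 = 24.
(Top row then right column would cost 29.)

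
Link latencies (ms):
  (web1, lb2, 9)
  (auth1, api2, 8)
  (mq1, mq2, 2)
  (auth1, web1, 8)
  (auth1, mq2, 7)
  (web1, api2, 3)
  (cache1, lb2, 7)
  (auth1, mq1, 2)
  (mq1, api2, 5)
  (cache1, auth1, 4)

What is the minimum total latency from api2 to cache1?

Comparing a few candidate routes:
api2 → auth1 → cache1: 8 + 4 = 12
api2 → web1 → lb2 → cache1: 3 + 9 + 7 = 19
api2 → mq1 → auth1 → cache1: 5 + 2 + 4 = 11
api2 → web1 → auth1 → cache1: 3 + 8 + 4 = 15
api2 → mq1 → mq2 → auth1 → cache1: 5 + 2 + 7 + 4 = 18
Best route has total 11 ms.

11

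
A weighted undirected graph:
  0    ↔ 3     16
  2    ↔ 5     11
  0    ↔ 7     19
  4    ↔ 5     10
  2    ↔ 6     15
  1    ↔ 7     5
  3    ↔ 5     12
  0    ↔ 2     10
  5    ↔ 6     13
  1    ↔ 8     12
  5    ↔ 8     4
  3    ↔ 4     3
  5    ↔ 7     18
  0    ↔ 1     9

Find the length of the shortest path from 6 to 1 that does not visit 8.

Checking several routes:
6 -> 5 -> 7 -> 1: 13 + 18 + 5 = 36
6 -> 5 -> 2 -> 0 -> 1: 13 + 11 + 10 + 9 = 43
6 -> 2 -> 0 -> 7 -> 1: 15 + 10 + 19 + 5 = 49
6 -> 2 -> 0 -> 1: 15 + 10 + 9 = 34
Best route has total 34.

34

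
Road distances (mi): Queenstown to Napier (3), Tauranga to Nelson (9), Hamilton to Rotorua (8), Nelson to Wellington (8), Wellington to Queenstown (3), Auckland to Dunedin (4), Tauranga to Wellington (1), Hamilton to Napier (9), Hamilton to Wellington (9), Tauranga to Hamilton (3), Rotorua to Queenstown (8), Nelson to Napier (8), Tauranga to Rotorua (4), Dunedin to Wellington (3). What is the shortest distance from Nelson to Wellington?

Checking several routes:
Nelson-Napier-Queenstown-Wellington: 8 + 3 + 3 = 14
Nelson-Tauranga-Wellington: 9 + 1 = 10
Nelson-Wellington: 8
Best route has total 8 mi.

8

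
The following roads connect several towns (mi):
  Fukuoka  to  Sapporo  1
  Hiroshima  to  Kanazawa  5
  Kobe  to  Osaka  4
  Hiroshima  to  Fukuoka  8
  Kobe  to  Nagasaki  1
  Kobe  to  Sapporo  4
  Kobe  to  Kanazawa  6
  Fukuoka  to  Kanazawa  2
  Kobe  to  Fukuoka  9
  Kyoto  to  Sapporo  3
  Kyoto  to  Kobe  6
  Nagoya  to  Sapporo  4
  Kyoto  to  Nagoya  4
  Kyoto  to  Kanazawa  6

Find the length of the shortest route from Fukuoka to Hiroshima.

7

A few of the Fukuoka→Hiroshima routes:
Fukuoka -> Kobe -> Kanazawa -> Hiroshima: 9 + 6 + 5 = 20
Fukuoka -> Sapporo -> Kyoto -> Kanazawa -> Hiroshima: 1 + 3 + 6 + 5 = 15
Fukuoka -> Hiroshima: 8
Fukuoka -> Sapporo -> Kobe -> Kanazawa -> Hiroshima: 1 + 4 + 6 + 5 = 16
Fukuoka -> Kanazawa -> Hiroshima: 2 + 5 = 7
The minimum is 7 mi.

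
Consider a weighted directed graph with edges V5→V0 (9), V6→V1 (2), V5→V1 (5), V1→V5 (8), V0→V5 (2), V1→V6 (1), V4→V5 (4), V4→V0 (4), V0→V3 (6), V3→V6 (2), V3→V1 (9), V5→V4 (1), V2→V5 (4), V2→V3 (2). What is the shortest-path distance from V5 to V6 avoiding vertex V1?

13

Routes from V5 to V6 avoiding V1:
V5 → V0 → V3 → V6: 9 + 6 + 2 = 17
V5 → V4 → V0 → V3 → V6: 1 + 4 + 6 + 2 = 13
Best route has total 13.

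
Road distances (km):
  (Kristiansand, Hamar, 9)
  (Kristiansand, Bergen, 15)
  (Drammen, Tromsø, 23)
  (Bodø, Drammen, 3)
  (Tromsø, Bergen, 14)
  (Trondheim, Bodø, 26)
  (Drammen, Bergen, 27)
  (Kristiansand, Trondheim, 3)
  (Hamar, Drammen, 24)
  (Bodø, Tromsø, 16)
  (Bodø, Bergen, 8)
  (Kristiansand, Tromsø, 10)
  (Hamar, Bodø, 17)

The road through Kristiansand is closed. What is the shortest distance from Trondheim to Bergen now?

Some routes from Trondheim to Bergen avoiding Kristiansand:
Trondheim -> Bodø -> Tromsø -> Bergen: 26 + 16 + 14 = 56
Trondheim -> Bodø -> Tromsø -> Drammen -> Bergen: 26 + 16 + 23 + 27 = 92
Trondheim -> Bodø -> Drammen -> Bergen: 26 + 3 + 27 = 56
Trondheim -> Bodø -> Drammen -> Tromsø -> Bergen: 26 + 3 + 23 + 14 = 66
Trondheim -> Bodø -> Bergen: 26 + 8 = 34
The minimum is 34 km.

34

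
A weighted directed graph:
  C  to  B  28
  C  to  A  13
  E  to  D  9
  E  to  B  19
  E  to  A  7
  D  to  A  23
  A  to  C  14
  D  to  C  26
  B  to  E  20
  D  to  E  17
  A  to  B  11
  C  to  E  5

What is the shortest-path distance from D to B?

A few of the D→B routes:
D-C-E-A-B: 26 + 5 + 7 + 11 = 49
D-A-B: 23 + 11 = 34
D-E-B: 17 + 19 = 36
D-E-A-B: 17 + 7 + 11 = 35
Best route has total 34.

34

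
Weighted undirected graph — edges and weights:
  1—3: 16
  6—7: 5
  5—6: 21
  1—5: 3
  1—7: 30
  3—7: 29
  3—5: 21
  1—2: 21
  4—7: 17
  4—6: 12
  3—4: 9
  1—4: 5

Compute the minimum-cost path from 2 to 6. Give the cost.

Some routes from 2 to 6:
2 → 1 → 4 → 6: 21 + 5 + 12 = 38
2 → 1 → 5 → 6: 21 + 3 + 21 = 45
2 → 1 → 4 → 7 → 6: 21 + 5 + 17 + 5 = 48
2 → 1 → 5 → 3 → 4 → 6: 21 + 3 + 21 + 9 + 12 = 66
2 → 1 → 3 → 4 → 6: 21 + 16 + 9 + 12 = 58
2 → 1 → 7 → 6: 21 + 30 + 5 = 56
Best route has total 38.

38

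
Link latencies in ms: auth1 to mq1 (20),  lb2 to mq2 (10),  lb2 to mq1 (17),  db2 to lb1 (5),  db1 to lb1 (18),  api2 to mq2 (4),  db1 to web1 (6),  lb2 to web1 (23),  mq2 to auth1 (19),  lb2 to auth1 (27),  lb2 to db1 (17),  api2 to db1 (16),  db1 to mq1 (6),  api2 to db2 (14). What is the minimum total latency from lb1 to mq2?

23

Comparing a few candidate routes:
lb1-db1-api2-mq2: 18 + 16 + 4 = 38
lb1-db1-web1-lb2-mq2: 18 + 6 + 23 + 10 = 57
lb1-db1-mq1-lb2-mq2: 18 + 6 + 17 + 10 = 51
lb1-db1-lb2-mq2: 18 + 17 + 10 = 45
lb1-db2-api2-mq2: 5 + 14 + 4 = 23
Shortest: 23 ms.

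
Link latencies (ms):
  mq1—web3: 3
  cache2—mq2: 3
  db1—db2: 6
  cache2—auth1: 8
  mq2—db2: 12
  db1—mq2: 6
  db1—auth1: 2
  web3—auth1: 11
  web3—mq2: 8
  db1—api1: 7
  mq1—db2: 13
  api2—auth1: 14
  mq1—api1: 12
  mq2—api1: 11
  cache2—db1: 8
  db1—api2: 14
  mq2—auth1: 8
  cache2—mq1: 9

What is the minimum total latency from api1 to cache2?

14

A few of the api1→cache2 routes:
api1 -> db1 -> cache2: 7 + 8 = 15
api1 -> db1 -> auth1 -> cache2: 7 + 2 + 8 = 17
api1 -> mq2 -> cache2: 11 + 3 = 14
api1 -> mq1 -> cache2: 12 + 9 = 21
api1 -> db1 -> auth1 -> mq2 -> cache2: 7 + 2 + 8 + 3 = 20
api1 -> db1 -> mq2 -> cache2: 7 + 6 + 3 = 16
Shortest: 14 ms.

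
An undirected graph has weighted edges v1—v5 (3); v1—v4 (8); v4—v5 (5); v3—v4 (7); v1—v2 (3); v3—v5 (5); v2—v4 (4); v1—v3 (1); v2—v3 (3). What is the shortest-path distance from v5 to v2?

Some routes from v5 to v2:
v5 → v3 → v2: 5 + 3 = 8
v5 → v3 → v1 → v2: 5 + 1 + 3 = 9
v5 → v1 → v2: 3 + 3 = 6
v5 → v1 → v3 → v2: 3 + 1 + 3 = 7
The minimum is 6.

6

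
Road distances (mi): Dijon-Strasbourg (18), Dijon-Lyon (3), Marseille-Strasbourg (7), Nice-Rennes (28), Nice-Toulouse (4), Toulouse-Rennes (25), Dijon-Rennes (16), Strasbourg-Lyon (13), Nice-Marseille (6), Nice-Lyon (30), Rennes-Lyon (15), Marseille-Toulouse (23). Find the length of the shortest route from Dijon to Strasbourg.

16

Some routes from Dijon to Strasbourg:
Dijon → Lyon → Strasbourg: 3 + 13 = 16
Dijon → Rennes → Lyon → Strasbourg: 16 + 15 + 13 = 44
Dijon → Strasbourg: 18
The minimum is 16 mi.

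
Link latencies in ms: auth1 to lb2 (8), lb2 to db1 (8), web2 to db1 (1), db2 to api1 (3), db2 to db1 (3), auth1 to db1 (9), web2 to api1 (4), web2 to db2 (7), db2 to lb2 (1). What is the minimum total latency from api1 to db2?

3

A few of the api1→db2 routes:
api1 - web2 - db1 - db2: 4 + 1 + 3 = 8
api1 - web2 - db2: 4 + 7 = 11
api1 - db2: 3
Shortest: 3 ms.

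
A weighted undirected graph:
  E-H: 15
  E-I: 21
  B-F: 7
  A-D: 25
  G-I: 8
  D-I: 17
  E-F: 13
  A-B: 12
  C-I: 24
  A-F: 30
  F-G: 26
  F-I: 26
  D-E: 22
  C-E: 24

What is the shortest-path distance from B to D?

Some routes from B to D:
B→F→I→D: 7 + 26 + 17 = 50
B→F→E→I→D: 7 + 13 + 21 + 17 = 58
B→A→D: 12 + 25 = 37
B→F→G→I→D: 7 + 26 + 8 + 17 = 58
B→F→E→D: 7 + 13 + 22 = 42
B→F→A→D: 7 + 30 + 25 = 62
The minimum is 37.

37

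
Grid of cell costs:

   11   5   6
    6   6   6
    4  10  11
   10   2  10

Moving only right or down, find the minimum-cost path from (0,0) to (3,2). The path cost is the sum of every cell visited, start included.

Best path: [0,0] → [1,0] → [2,0] → [2,1] → [3,1] → [3,2]
Cost: 11 + 6 + 4 + 10 + 2 + 10 = 43
(Top row then right column would cost 49.)

43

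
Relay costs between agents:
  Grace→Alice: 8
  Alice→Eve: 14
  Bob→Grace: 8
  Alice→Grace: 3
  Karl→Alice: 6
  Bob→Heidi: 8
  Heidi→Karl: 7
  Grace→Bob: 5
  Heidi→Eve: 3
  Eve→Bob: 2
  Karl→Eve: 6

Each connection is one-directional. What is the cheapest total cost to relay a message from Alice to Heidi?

16

Routes from Alice to Heidi:
Alice - Grace - Bob - Heidi: 3 + 5 + 8 = 16
Alice - Eve - Bob - Heidi: 14 + 2 + 8 = 24
Best route has total 16.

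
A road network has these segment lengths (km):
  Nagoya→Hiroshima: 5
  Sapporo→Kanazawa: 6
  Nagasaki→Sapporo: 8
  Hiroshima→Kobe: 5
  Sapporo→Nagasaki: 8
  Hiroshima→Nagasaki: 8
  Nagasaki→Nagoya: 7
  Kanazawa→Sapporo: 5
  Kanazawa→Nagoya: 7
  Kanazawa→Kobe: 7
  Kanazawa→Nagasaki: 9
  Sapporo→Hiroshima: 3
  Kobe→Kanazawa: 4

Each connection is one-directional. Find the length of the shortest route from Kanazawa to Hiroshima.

Checking several routes:
Kanazawa -> Sapporo -> Hiroshima: 5 + 3 = 8
Kanazawa -> Nagasaki -> Nagoya -> Hiroshima: 9 + 7 + 5 = 21
Kanazawa -> Nagasaki -> Sapporo -> Hiroshima: 9 + 8 + 3 = 20
Kanazawa -> Nagoya -> Hiroshima: 7 + 5 = 12
The minimum is 8 km.

8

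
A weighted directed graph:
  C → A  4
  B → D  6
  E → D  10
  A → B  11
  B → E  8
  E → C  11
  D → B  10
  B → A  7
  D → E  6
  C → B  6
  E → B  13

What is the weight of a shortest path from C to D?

Paths from C to D:
C-B-E-D: 6 + 8 + 10 = 24
C-A-B-D: 4 + 11 + 6 = 21
C-B-D: 6 + 6 = 12
C-A-B-E-D: 4 + 11 + 8 + 10 = 33
Shortest: 12.

12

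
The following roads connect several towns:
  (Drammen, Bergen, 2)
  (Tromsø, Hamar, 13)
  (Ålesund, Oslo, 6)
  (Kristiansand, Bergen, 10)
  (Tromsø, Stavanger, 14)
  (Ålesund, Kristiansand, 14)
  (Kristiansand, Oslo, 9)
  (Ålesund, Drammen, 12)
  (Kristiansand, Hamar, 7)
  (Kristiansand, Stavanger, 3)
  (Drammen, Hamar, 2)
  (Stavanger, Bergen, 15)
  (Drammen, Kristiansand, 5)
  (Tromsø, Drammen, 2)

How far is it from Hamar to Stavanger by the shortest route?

10

Comparing a few candidate routes:
Hamar-Drammen-Bergen-Kristiansand-Stavanger: 2 + 2 + 10 + 3 = 17
Hamar-Drammen-Kristiansand-Stavanger: 2 + 5 + 3 = 10
Hamar-Kristiansand-Stavanger: 7 + 3 = 10
The minimum is 10.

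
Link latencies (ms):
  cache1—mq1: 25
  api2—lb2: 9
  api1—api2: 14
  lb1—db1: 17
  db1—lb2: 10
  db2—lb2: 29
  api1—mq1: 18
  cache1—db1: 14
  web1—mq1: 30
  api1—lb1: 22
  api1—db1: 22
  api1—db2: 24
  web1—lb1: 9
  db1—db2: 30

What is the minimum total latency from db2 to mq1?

42

Checking several routes:
db2 - lb2 - db1 - api1 - mq1: 29 + 10 + 22 + 18 = 79
db2 - db1 - api1 - mq1: 30 + 22 + 18 = 70
db2 - lb2 - api2 - api1 - mq1: 29 + 9 + 14 + 18 = 70
db2 - db1 - cache1 - mq1: 30 + 14 + 25 = 69
db2 - api1 - mq1: 24 + 18 = 42
db2 - lb2 - db1 - cache1 - mq1: 29 + 10 + 14 + 25 = 78
Best route has total 42 ms.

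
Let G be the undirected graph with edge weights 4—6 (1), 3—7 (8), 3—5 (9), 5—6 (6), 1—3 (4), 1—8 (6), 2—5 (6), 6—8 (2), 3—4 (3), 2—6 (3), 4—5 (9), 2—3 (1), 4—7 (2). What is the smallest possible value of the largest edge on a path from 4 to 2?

3

Comparing a few candidate routes:
4 -> 3 -> 1 -> 8 -> 6 -> 2: max(3, 4, 6, 2, 3) = 6
4 -> 3 -> 1 -> 8 -> 6 -> 5 -> 2: max(3, 4, 6, 2, 6, 6) = 6
4 -> 3 -> 2: max(3, 1) = 3
4 -> 6 -> 8 -> 1 -> 3 -> 2: max(1, 2, 6, 4, 1) = 6
4 -> 6 -> 2: max(1, 3) = 3
4 -> 6 -> 5 -> 2: max(1, 6, 6) = 6
Smallest bottleneck: 3.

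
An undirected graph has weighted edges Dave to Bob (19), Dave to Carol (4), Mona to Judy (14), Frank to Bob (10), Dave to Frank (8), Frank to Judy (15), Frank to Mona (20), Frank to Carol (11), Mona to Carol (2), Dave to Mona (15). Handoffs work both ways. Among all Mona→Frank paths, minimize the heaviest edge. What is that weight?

Some routes from Mona to Frank:
Mona→Carol→Dave→Frank: max(2, 4, 8) = 8
Mona→Judy→Frank: max(14, 15) = 15
Mona→Carol→Frank: max(2, 11) = 11
Best route has worst link 8.

8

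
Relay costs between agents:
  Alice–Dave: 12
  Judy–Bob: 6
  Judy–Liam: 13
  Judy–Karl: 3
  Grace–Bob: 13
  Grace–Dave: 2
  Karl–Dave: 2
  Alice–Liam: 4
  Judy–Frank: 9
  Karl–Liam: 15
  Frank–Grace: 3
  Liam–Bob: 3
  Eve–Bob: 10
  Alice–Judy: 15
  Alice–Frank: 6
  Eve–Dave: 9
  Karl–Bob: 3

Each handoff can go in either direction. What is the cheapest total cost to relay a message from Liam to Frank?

Comparing a few candidate routes:
Liam→Bob→Karl→Dave→Grace→Frank: 3 + 3 + 2 + 2 + 3 = 13
Liam→Bob→Judy→Karl→Dave→Grace→Frank: 3 + 6 + 3 + 2 + 2 + 3 = 19
Liam→Bob→Judy→Frank: 3 + 6 + 9 = 18
Liam→Bob→Karl→Judy→Frank: 3 + 3 + 3 + 9 = 18
Liam→Alice→Frank: 4 + 6 = 10
Best route has total 10.

10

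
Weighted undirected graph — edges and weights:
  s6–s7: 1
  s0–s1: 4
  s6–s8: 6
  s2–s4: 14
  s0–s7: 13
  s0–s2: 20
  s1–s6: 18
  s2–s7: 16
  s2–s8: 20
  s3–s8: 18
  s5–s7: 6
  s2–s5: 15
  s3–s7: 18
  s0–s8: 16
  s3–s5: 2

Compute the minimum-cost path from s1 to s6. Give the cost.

Checking several routes:
s1→s0→s8→s6: 4 + 16 + 6 = 26
s1→s6: 18
s1→s0→s7→s6: 4 + 13 + 1 = 18
s1→s0→s2→s7→s6: 4 + 20 + 16 + 1 = 41
Best route has total 18.

18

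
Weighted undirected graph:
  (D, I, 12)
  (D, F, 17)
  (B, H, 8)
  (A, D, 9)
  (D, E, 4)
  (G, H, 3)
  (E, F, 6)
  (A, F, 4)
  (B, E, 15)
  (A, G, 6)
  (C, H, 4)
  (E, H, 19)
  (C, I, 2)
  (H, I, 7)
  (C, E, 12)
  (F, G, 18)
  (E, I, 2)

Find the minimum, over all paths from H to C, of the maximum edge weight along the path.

Some routes from H to C:
H -> G -> A -> F -> E -> I -> C: max(3, 6, 4, 6, 2, 2) = 6
H -> I -> C: max(7, 2) = 7
H -> C: max(4) = 4
H -> G -> A -> D -> E -> I -> C: max(3, 6, 9, 4, 2, 2) = 9
The minimum achievable maximum is 4.

4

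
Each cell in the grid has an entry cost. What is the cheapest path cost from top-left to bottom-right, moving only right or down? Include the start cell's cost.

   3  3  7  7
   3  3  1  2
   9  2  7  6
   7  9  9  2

Take r0c0 -> r0c1 -> r1c1 -> r1c2 -> r1c3 -> r2c3 -> r3c3 for a total of 3 + 3 + 3 + 1 + 2 + 6 + 2 = 20.

20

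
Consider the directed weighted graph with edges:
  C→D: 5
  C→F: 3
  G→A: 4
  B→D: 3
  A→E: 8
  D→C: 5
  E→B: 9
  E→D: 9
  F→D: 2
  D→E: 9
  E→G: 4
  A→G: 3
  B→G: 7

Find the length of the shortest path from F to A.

19

Routes from F to A:
F-D-E-G-A: 2 + 9 + 4 + 4 = 19
F-D-E-B-G-A: 2 + 9 + 9 + 7 + 4 = 31
The minimum is 19.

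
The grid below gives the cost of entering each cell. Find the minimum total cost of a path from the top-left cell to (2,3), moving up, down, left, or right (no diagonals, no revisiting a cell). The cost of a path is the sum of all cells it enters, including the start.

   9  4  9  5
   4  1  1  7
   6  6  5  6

26

Take [0,0] -> [0,1] -> [1,1] -> [1,2] -> [2,2] -> [2,3] for a total of 9 + 4 + 1 + 1 + 5 + 6 = 26.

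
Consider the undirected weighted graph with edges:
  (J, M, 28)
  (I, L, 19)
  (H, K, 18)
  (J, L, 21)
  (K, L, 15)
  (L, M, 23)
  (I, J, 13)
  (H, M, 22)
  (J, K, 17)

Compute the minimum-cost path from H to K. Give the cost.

18

Some routes from H to K:
H→K: 18
H→M→J→K: 22 + 28 + 17 = 67
H→M→L→K: 22 + 23 + 15 = 60
H→M→L→I→J→K: 22 + 23 + 19 + 13 + 17 = 94
H→M→J→L→K: 22 + 28 + 21 + 15 = 86
H→M→L→J→K: 22 + 23 + 21 + 17 = 83
Best route has total 18.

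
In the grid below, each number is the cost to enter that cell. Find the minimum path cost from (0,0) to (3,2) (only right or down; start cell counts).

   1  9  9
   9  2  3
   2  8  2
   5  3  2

Path (0,0) (0,1) (1,1) (1,2) (2,2) (3,2): 1 + 9 + 2 + 3 + 2 + 2 = 19.
(Top row then right column would cost 26.)

19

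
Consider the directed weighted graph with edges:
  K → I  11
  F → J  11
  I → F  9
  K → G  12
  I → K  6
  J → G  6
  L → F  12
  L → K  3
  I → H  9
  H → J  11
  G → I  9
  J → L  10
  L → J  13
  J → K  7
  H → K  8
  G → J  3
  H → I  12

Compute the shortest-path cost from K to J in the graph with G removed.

31

Routes from K to J avoiding G:
K - I - H - J: 11 + 9 + 11 = 31
K - I - F - J: 11 + 9 + 11 = 31
Shortest: 31.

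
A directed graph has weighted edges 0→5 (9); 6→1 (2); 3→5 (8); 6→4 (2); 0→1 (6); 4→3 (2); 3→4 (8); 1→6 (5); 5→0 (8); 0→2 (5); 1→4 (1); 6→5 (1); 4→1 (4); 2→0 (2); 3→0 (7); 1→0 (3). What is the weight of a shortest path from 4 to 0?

7

Routes from 4 to 0:
4 → 1 → 6 → 5 → 0: 4 + 5 + 1 + 8 = 18
4 → 3 → 5 → 0: 2 + 8 + 8 = 18
4 → 1 → 0: 4 + 3 = 7
4 → 3 → 0: 2 + 7 = 9
Best route has total 7.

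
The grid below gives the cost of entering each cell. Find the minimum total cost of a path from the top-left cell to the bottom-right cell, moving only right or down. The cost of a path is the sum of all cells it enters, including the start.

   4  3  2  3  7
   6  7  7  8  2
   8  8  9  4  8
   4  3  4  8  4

Take [0,0] -> [0,1] -> [0,2] -> [0,3] -> [0,4] -> [1,4] -> [2,4] -> [3,4] for a total of 4 + 3 + 2 + 3 + 7 + 2 + 8 + 4 = 33.

33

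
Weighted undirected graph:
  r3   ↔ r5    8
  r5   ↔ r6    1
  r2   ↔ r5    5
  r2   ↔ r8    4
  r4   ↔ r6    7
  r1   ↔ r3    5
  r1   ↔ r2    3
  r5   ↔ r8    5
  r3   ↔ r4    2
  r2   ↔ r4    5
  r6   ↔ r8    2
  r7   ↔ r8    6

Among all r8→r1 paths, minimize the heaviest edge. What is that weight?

A few of the r8→r1 routes:
r8→r6→r5→r2→r1: max(2, 1, 5, 3) = 5
r8→r2→r4→r3→r1: max(4, 5, 2, 5) = 5
r8→r2→r1: max(4, 3) = 4
r8→r6→r5→r2→r4→r3→r1: max(2, 1, 5, 5, 2, 5) = 5
Best route has worst link 4.

4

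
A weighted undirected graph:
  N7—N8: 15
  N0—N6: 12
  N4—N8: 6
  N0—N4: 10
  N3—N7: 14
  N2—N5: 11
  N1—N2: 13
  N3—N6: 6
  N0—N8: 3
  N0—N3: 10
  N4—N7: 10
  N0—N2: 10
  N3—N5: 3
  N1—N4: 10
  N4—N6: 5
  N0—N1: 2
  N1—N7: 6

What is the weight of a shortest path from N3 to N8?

Checking several routes:
N3 - N6 - N0 - N8: 6 + 12 + 3 = 21
N3 - N0 - N8: 10 + 3 = 13
N3 - N6 - N4 - N8: 6 + 5 + 6 = 17
Best route has total 13.

13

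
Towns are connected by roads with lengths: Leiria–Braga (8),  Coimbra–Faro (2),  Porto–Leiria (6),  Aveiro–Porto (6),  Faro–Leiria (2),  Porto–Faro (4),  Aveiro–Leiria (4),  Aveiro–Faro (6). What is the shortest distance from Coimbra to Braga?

Routes from Coimbra to Braga:
Coimbra → Faro → Porto → Aveiro → Leiria → Braga: 2 + 4 + 6 + 4 + 8 = 24
Coimbra → Faro → Leiria → Braga: 2 + 2 + 8 = 12
Coimbra → Faro → Aveiro → Porto → Leiria → Braga: 2 + 6 + 6 + 6 + 8 = 28
Coimbra → Faro → Aveiro → Leiria → Braga: 2 + 6 + 4 + 8 = 20
Coimbra → Faro → Porto → Leiria → Braga: 2 + 4 + 6 + 8 = 20
Shortest: 12.

12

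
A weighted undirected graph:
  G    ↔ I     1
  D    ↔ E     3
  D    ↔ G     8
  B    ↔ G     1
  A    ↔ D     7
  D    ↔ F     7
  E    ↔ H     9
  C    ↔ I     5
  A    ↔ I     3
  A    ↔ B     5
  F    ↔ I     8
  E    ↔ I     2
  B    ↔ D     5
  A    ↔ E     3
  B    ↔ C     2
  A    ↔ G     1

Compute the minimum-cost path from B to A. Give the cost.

2

Some routes from B to A:
B-G-A: 1 + 1 = 2
B-C-I-A: 2 + 5 + 3 = 10
B-G-I-E-A: 1 + 1 + 2 + 3 = 7
B-A: 5
B-C-I-G-A: 2 + 5 + 1 + 1 = 9
B-G-I-A: 1 + 1 + 3 = 5
Shortest: 2.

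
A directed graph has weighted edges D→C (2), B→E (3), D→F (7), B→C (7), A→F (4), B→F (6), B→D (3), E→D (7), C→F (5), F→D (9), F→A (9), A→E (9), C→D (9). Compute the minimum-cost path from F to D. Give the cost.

Candidate routes:
F→A→E→D: 9 + 9 + 7 = 25
F→D: 9
Best route has total 9.

9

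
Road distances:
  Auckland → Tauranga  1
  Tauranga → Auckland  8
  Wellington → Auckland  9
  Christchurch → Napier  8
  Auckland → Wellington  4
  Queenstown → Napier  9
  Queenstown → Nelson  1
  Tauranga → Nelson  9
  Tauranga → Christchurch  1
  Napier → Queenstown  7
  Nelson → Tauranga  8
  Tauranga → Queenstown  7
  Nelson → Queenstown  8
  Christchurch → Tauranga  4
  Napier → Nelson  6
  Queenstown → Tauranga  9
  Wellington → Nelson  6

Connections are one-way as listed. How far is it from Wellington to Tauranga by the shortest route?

10

Routes from Wellington to Tauranga:
Wellington→Nelson→Tauranga: 6 + 8 = 14
Wellington→Auckland→Tauranga: 9 + 1 = 10
Wellington→Nelson→Queenstown→Tauranga: 6 + 8 + 9 = 23
The minimum is 10.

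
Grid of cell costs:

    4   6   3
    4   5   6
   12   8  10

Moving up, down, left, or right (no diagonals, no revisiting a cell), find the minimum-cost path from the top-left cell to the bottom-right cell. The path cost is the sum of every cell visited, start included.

Take (0,0) (0,1) (0,2) (1,2) (2,2) for a total of 4 + 6 + 3 + 6 + 10 = 29.

29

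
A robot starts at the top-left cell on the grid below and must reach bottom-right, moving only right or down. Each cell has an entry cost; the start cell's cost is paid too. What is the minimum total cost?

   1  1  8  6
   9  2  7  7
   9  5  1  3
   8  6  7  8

One optimal route is r0c0 → r0c1 → r1c1 → r2c1 → r2c2 → r2c3 → r3c3.
Its cost is 1 + 1 + 2 + 5 + 1 + 3 + 8 = 21.
(Top row then right column would cost 34.)

21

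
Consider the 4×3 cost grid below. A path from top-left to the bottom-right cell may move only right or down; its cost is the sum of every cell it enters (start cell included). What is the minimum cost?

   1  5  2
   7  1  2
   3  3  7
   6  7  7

Path [0,0] -> [0,1] -> [1,1] -> [1,2] -> [2,2] -> [3,2]: 1 + 5 + 1 + 2 + 7 + 7 = 23.
For comparison, the top-then-right route costs 24.

23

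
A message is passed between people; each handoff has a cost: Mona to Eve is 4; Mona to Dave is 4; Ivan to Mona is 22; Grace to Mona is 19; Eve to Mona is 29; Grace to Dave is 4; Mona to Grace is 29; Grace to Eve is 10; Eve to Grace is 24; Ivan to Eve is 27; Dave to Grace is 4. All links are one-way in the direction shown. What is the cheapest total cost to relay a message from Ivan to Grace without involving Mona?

Paths from Ivan to Grace avoiding Mona:
Ivan→Eve→Grace: 27 + 24 = 51
The minimum is 51.

51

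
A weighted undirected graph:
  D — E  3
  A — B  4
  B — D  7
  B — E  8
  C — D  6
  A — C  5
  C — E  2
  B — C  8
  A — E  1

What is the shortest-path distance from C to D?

5

A few of the C→D routes:
C-E-D: 2 + 3 = 5
C-E-A-B-D: 2 + 1 + 4 + 7 = 14
C-B-D: 8 + 7 = 15
C-A-E-D: 5 + 1 + 3 = 9
C-D: 6
Shortest: 5.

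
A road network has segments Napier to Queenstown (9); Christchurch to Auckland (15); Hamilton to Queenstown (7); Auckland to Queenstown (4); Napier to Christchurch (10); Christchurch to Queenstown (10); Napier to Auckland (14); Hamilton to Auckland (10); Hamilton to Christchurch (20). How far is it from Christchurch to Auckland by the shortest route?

14

A few of the Christchurch→Auckland routes:
Christchurch -> Queenstown -> Auckland: 10 + 4 = 14
Christchurch -> Napier -> Queenstown -> Auckland: 10 + 9 + 4 = 23
Christchurch -> Auckland: 15
Christchurch -> Napier -> Auckland: 10 + 14 = 24
Best route has total 14 mi.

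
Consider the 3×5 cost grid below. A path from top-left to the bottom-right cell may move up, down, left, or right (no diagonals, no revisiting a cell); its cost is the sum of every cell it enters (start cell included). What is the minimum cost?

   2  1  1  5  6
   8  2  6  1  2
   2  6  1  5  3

One optimal route is [0,0]→[0,1]→[0,2]→[0,3]→[1,3]→[1,4]→[2,4].
Its cost is 2 + 1 + 1 + 5 + 1 + 2 + 3 = 15.

15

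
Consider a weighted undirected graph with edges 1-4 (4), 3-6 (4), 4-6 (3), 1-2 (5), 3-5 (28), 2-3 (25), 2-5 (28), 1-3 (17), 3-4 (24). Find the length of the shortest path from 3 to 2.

Some routes from 3 to 2:
3 -> 6 -> 4 -> 1 -> 2: 4 + 3 + 4 + 5 = 16
3 -> 2: 25
3 -> 4 -> 1 -> 2: 24 + 4 + 5 = 33
3 -> 1 -> 2: 17 + 5 = 22
Shortest: 16.

16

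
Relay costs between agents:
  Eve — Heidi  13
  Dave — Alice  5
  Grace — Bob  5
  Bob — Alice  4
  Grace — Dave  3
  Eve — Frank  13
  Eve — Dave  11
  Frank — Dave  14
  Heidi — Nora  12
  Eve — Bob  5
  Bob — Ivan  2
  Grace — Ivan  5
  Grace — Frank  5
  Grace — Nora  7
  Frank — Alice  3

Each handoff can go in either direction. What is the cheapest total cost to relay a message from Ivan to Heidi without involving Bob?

24

A few of the Ivan→Heidi routes:
Ivan → Grace → Dave → Eve → Heidi: 5 + 3 + 11 + 13 = 32
Ivan → Grace → Dave → Alice → Frank → Eve → Heidi: 5 + 3 + 5 + 3 + 13 + 13 = 42
Ivan → Grace → Frank → Eve → Heidi: 5 + 5 + 13 + 13 = 36
Ivan → Grace → Nora → Heidi: 5 + 7 + 12 = 24
Ivan → Grace → Frank → Alice → Dave → Eve → Heidi: 5 + 5 + 3 + 5 + 11 + 13 = 42
Shortest: 24.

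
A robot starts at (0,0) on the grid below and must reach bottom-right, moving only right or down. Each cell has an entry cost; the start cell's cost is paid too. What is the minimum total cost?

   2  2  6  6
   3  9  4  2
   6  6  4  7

One optimal route is [0,0] -> [0,1] -> [0,2] -> [1,2] -> [1,3] -> [2,3].
Its cost is 2 + 2 + 6 + 4 + 2 + 7 = 23.

23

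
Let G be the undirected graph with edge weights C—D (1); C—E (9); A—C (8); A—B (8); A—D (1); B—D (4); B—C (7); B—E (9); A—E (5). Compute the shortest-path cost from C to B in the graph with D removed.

Candidate routes:
C -> B: 7
C -> A -> E -> B: 8 + 5 + 9 = 22
C -> A -> B: 8 + 8 = 16
C -> E -> A -> B: 9 + 5 + 8 = 22
C -> E -> B: 9 + 9 = 18
Shortest: 7.

7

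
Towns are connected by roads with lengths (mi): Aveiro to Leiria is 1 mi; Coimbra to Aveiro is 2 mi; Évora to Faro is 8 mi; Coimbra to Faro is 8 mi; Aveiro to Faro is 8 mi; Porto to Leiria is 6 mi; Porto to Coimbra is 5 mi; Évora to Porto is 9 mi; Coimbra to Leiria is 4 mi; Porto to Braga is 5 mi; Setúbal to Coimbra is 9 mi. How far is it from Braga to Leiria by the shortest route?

11

Some routes from Braga to Leiria:
Braga - Porto - Coimbra - Faro - Aveiro - Leiria: 5 + 5 + 8 + 8 + 1 = 27
Braga - Porto - Coimbra - Aveiro - Leiria: 5 + 5 + 2 + 1 = 13
Braga - Porto - Coimbra - Leiria: 5 + 5 + 4 = 14
Braga - Porto - Leiria: 5 + 6 = 11
Shortest: 11 mi.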